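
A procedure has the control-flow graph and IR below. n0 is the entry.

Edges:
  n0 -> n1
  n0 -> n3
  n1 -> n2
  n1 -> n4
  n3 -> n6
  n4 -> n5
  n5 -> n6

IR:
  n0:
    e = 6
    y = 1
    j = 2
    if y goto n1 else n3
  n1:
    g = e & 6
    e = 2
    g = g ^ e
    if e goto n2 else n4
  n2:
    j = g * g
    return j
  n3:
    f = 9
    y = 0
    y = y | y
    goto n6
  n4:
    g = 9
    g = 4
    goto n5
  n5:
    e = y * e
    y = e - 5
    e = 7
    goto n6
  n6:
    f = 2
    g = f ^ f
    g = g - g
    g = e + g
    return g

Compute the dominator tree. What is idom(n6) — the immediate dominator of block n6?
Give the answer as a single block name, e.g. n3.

idom tree: n1←n0 n2←n1 n3←n0 n4←n1 n5←n4 n6←n0
Dom at joins:
  n6: preds {n3,n5}: {n0,n3} ∩ {n0,n1,n4,n5} = {n0}; idom=n0

idom(n6) = n0

Answer: n0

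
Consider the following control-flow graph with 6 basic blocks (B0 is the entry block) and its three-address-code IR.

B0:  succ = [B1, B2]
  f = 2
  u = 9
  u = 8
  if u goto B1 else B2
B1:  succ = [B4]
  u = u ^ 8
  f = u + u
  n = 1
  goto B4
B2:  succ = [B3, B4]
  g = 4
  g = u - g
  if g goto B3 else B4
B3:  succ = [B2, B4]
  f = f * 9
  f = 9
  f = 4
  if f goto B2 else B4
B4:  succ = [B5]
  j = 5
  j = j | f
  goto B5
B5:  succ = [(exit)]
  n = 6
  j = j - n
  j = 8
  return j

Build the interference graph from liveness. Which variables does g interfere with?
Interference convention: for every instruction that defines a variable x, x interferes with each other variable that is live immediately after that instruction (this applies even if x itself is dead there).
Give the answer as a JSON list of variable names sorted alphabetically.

Block summaries:
  B0 def {f,u} use ∅
  B1 def {f,n,u} use {u}
  B2 def {g} use {u}
  B3 def {f} use {f}
  B4 def {j} use {f}
  B5 def {j,n} use {j}

Backward fixpoint:
  B0 li=∅ lo={f,u}
  B1 li={u} lo={f}
  B2 li={f,u} lo={f,u}
  B3 li={f,u} lo={f,u}
  B4 li={f} lo={j}
  B5 li={j} lo=∅

Interfere edges:
  f: {g,j,n,u}
  g: {f,u}
  j: {f,n}
  n: {f,j}
  u: {f,g}

N(g) = ["f", "u"]

Answer: ["f", "u"]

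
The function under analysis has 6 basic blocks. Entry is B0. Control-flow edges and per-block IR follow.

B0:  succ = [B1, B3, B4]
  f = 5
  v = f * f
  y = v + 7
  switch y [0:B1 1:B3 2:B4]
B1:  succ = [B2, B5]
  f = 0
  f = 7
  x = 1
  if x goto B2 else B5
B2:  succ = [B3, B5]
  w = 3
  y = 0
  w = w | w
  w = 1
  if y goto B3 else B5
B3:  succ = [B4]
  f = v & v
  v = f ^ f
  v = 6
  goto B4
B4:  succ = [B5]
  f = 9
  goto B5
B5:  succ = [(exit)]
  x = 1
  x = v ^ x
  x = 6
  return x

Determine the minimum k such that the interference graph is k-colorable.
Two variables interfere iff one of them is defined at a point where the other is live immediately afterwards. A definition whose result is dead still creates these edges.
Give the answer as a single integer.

Per-block:
  B0 def {f,v,y} use ∅
  B1 def {f,x} use ∅
  B2 def {w,y} use ∅
  B3 def {f,v} use {v}
  B4 def {f} use ∅
  B5 def {x} use {v}

Backward fixpoint:
  live B0: ∅→{v}
  live B1: {v}→{v}
  live B2: {v}→{v}
  live B3: {v}→{v}
  live B4: {v}→{v}
  live B5: {v}→∅

Conflict graph:
  f↔{v}
  v↔{f,w,x,y}
  w↔{v,y}
  x↔{v}
  y↔{v,w}

Registers:
  {v,w,y} pairwise interfere (3-clique) ⇒ χ ≥ 3
  assign f→r1 v→r0 w→r1 x→r1 y→r2 — no edge inside a register ⇒ χ ≤ 3
  χ = 3

Answer: 3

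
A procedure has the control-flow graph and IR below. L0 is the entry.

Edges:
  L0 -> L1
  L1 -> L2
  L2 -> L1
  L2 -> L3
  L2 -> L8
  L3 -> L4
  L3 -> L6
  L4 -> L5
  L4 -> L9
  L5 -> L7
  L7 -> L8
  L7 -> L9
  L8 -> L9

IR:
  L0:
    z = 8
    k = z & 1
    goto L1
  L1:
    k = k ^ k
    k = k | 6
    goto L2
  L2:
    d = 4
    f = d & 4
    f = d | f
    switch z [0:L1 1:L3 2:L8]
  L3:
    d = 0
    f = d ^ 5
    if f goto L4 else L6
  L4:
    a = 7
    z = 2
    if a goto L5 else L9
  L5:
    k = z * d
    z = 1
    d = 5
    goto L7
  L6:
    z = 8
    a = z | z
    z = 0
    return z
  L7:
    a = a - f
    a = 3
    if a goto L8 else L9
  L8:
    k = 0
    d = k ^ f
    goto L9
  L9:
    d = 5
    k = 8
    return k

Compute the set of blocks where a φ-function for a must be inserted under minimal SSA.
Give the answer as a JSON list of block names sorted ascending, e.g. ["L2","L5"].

idom tree: L1←L0 L2←L1 L3←L2 L4←L3 L5←L4 L6←L3 L7←L5 L8←L2 L9←L2
Join-block Dom:
  L1: preds {L0,L2}: {L0} ∩ {L0,L1,L2} = {L0}; idom=L0
  L8: preds {L2,L7}: {L0,L1,L2} ∩ {L0,L1,L2,L3,L4,L5,L7} = {L0,L1,L2}; idom=L2
  L9: preds {L4,L7,L8}: {L0,L1,L2,L3,L4} ∩ {L0,L1,L2,L3,L4,L5,L7} ∩ {L0,L1,L2,L8} = {L0,L1,L2}; idom=L2

DF derivation:
  join L1 pred L0: · stop@L0
  join L1 pred L2: L2→L1 stop@L0
  join L8 pred L2: · stop@L2
  join L8 pred L7: L7→L5→L4→L3 stop@L2
  join L9 pred L4: L4→L3 stop@L2
  join L9 pred L7: L7→L5→L4→L3 stop@L2
  join L9 pred L8: L8 stop@L2
  DF(L0)=∅
  DF(L1)={L1}
  DF(L2)={L1}
  DF(L3)={L8,L9}
  DF(L4)={L8,L9}
  DF(L5)={L8,L9}
  DF(L6)=∅
  DF(L7)={L8,L9}
  DF(L8)={L9}
  DF(L9)=∅

φ for a: defs {L4,L6,L7}
  DF⁺ = {L8,L9}

Answer: ["L8", "L9"]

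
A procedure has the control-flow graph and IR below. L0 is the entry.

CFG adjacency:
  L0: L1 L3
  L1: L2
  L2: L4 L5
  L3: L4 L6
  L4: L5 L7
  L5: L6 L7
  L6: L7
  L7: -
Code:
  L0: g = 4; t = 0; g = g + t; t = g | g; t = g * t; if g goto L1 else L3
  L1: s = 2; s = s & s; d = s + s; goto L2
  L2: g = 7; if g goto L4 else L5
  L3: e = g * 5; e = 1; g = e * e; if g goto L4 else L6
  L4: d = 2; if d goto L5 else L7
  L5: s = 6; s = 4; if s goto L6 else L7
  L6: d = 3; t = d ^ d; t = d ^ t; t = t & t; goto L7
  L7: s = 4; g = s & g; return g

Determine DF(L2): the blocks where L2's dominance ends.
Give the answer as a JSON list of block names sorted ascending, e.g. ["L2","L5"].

Answer: ["L4", "L5"]

Analysis:
idom tree: L1←L0 L2←L1 L3←L0 L4←L0 L5←L0 L6←L0 L7←L0
Dom∩ at merges:
  L4: preds {L2,L3}: {L0,L1,L2} ∩ {L0,L3} = {L0}; idom=L0
  L5: preds {L2,L4}: {L0,L1,L2} ∩ {L0,L4} = {L0}; idom=L0
  L6: preds {L3,L5}: {L0,L3} ∩ {L0,L5} = {L0}; idom=L0
  L7: preds {L4,L5,L6}: {L0,L4} ∩ {L0,L5} ∩ {L0,L6} = {L0}; idom=L0

DF walk-up:
  L4←L2: walk L2→L1 to L0
  L4←L3: walk L3 to L0
  L5←L2: walk L2→L1 to L0
  L5←L4: walk L4 to L0
  L6←L3: walk L3 to L0
  L6←L5: walk L5 to L0
  L7←L4: walk L4 to L0
  L7←L5: walk L5 to L0
  L7←L6: walk L6 to L0
  L0 → ∅
  L1 → {L4,L5}
  L2 → {L4,L5}
  L3 → {L4,L6}
  L4 → {L5,L7}
  L5 → {L6,L7}
  L6 → {L7}
  L7 → ∅

DF(L2) = ["L4", "L5"]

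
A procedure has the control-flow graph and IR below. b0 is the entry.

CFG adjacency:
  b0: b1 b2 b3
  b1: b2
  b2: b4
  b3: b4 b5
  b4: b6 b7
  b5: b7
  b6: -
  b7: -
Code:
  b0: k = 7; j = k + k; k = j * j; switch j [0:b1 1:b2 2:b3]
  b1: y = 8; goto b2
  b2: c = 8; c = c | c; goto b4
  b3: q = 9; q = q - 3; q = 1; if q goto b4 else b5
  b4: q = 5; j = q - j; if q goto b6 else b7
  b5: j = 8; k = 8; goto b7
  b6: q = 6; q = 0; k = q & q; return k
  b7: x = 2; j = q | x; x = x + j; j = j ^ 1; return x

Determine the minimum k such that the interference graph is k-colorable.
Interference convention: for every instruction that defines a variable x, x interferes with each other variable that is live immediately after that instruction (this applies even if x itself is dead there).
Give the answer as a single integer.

Answer: 3

Analysis:
Block summaries:
  b0: def={j,k} ue=∅
  b1: def={y} ue=∅
  b2: def={c} ue=∅
  b3: def={q} ue=∅
  b4: def={j,q} ue={j}
  b5: def={j,k} ue=∅
  b6: def={k,q} ue=∅
  b7: def={j,x} ue={q}

Backward fixpoint:
  live b0: ∅→{j}
  live b1: {j}→{j}
  live b2: {j}→{j}
  live b3: {j}→{j,q}
  live b4: {j}→{q}
  live b5: {q}→{q}
  live b6: ∅→∅
  live b7: {q}→∅

Interfere edges:
  c — {j}
  j — {c,k,q,x,y}
  k — {j,q}
  q — {j,k,x}
  x — {j,q}
  y — {j}

Colouring:
  {j,k,q} pairwise interfere (3-clique) ⇒ χ ≥ 3
  3-colouring: c0={j}  c1={c,q,y}  c2={k,x}
  χ = 3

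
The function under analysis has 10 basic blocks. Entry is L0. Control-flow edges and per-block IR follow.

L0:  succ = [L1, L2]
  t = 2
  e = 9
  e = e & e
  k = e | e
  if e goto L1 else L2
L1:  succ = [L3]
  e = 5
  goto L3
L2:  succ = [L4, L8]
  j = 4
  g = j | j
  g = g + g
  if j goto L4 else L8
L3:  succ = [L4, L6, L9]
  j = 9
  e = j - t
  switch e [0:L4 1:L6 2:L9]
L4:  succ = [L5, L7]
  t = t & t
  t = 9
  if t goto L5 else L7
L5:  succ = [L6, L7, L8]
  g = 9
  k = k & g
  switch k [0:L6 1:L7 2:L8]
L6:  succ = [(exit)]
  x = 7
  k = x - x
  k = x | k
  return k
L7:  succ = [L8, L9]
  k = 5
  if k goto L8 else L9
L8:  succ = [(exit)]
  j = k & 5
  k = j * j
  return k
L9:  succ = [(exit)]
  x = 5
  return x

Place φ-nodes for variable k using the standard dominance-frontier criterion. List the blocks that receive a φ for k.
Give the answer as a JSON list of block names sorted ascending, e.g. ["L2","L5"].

idom tree: L1←L0 L2←L0 L3←L1 L4←L0 L5←L4 L6←L0 L7←L4 L8←L0 L9←L0
Dom∩ at merges:
  L4: preds {L2,L3}: {L0,L2} ∩ {L0,L1,L3} = {L0}; idom=L0
  L6: preds {L3,L5}: {L0,L1,L3} ∩ {L0,L4,L5} = {L0}; idom=L0
  L7: preds {L4,L5}: {L0,L4} ∩ {L0,L4,L5} = {L0,L4}; idom=L4
  L8: preds {L2,L5,L7}: {L0,L2} ∩ {L0,L4,L5} ∩ {L0,L4,L7} = {L0}; idom=L0
  L9: preds {L3,L7}: {L0,L1,L3} ∩ {L0,L4,L7} = {L0}; idom=L0

DF walk-up:
  join L4 pred L2: L2 stop@L0
  join L4 pred L3: L3→L1 stop@L0
  join L6 pred L3: L3→L1 stop@L0
  join L6 pred L5: L5→L4 stop@L0
  join L7 pred L4: · stop@L4
  join L7 pred L5: L5 stop@L4
  join L8 pred L2: L2 stop@L0
  join L8 pred L5: L5→L4 stop@L0
  join L8 pred L7: L7→L4 stop@L0
  join L9 pred L3: L3→L1 stop@L0
  join L9 pred L7: L7→L4 stop@L0
  L0 → ∅
  L1 → {L4,L6,L9}
  L2 → {L4,L8}
  L3 → {L4,L6,L9}
  L4 → {L6,L8,L9}
  L5 → {L6,L7,L8}
  L6 → ∅
  L7 → {L8,L9}
  L8 → ∅
  L9 → ∅

φ for k: defs {L0,L5,L6,L7,L8}
  DF⁺ = {L6,L7,L8,L9}

Answer: ["L6", "L7", "L8", "L9"]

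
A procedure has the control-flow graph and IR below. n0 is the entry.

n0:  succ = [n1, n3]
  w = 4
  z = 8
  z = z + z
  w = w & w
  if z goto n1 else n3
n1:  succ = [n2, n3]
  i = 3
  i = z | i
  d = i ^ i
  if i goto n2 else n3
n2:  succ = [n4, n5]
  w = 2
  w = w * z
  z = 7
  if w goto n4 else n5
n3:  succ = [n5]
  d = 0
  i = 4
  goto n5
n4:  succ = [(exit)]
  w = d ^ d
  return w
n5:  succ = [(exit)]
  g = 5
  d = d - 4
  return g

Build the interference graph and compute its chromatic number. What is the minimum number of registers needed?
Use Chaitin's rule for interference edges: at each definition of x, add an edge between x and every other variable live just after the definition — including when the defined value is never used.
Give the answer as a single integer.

Answer: 3

Working:
Block summaries:
  n0: def={w,z} ue=∅
  n1: def={d,i} ue={z}
  n2: def={w,z} ue={z}
  n3: def={d,i} ue=∅
  n4: def={w} ue={d}
  n5: def={d,g} ue={d}

Liveness:
  n0: in=∅ out={z}
  n1: in={z} out={d,z}
  n2: in={d,z} out={d}
  n3: in=∅ out={d}
  n4: in={d} out=∅
  n5: in={d} out=∅

Interfere edges:
  d↔{g,i,w,z}
  g↔{d}
  i↔{d,z}
  w↔{d,z}
  z↔{d,i,w}

Registers:
  lower bound: {d,i,z} mutually conflict ⇒ χ ≥ 3
  assign d→c0 g→c1 i→c2 w→c2 z→c1 — no edge inside a register ⇒ χ ≤ 3
  χ = 3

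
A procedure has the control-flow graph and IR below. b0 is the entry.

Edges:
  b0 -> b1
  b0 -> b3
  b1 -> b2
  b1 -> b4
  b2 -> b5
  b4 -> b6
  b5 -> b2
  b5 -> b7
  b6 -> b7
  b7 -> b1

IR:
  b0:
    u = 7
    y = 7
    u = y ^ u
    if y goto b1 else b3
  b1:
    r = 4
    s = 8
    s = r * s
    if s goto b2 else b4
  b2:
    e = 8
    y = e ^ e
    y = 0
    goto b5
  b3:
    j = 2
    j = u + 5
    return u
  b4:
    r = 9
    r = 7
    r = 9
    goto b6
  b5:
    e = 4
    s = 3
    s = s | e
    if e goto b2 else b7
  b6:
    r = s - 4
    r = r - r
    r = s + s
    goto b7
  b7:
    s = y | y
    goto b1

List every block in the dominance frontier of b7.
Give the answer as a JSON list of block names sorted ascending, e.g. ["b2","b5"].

idom tree: b1←b0 b2←b1 b3←b0 b4←b1 b5←b2 b6←b4 b7←b1
Dom at joins:
  b1: preds {b0,b7}: {b0} ∩ {b0,b1,b7} = {b0}; idom=b0
  b2: preds {b1,b5}: {b0,b1} ∩ {b0,b1,b2,b5} = {b0,b1}; idom=b1
  b7: preds {b5,b6}: {b0,b1,b2,b5} ∩ {b0,b1,b4,b6} = {b0,b1}; idom=b1

Frontier:
  b1←b0: walk · to b0
  b1←b7: walk b7→b1 to b0
  b2←b1: walk · to b1
  b2←b5: walk b5→b2 to b1
  b7←b5: walk b5→b2 to b1
  b7←b6: walk b6→b4 to b1
  b0: DF=∅
  b1: DF={b1}
  b2: DF={b2,b7}
  b3: DF=∅
  b4: DF={b7}
  b5: DF={b2,b7}
  b6: DF={b7}
  b7: DF={b1}

DF(b7) = ["b1"]

Answer: ["b1"]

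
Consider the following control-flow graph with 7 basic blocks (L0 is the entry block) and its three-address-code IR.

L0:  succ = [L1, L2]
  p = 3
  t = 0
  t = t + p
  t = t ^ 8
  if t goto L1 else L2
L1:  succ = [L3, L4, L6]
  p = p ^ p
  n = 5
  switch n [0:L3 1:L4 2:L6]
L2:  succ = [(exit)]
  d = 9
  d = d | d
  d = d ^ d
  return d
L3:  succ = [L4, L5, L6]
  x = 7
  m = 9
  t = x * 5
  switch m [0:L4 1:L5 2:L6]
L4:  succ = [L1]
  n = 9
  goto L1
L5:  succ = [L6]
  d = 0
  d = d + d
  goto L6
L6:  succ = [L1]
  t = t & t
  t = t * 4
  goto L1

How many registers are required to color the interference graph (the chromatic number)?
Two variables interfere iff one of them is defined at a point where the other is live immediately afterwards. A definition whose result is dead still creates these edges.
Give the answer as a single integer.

Answer: 3

Working:
Per-block:
  L0: {p,t} / ∅
  L1: {n,p} / {p}
  L2: {d} / ∅
  L3: {m,t,x} / ∅
  L4: {n} / ∅
  L5: {d} / ∅
  L6: {t} / {t}

Backward fixpoint:
  L0: in=∅ out={p,t}
  L1: in={p,t} out={p,t}
  L2: in=∅ out=∅
  L3: in={p} out={p,t}
  L4: in={p,t} out={p,t}
  L5: in={p,t} out={p,t}
  L6: in={p,t} out={p,t}

Conflict graph:
  d — {p,t}
  m — {p,t,x}
  n — {p,t}
  p — {d,m,n,t,x}
  t — {d,m,n,p}
  x — {m,p}

Colouring:
  lower bound: {d,p,t} mutually conflict ⇒ χ ≥ 3
  3-colouring: c0={p}  c1={t,x}  c2={d,m,n}
  χ = 3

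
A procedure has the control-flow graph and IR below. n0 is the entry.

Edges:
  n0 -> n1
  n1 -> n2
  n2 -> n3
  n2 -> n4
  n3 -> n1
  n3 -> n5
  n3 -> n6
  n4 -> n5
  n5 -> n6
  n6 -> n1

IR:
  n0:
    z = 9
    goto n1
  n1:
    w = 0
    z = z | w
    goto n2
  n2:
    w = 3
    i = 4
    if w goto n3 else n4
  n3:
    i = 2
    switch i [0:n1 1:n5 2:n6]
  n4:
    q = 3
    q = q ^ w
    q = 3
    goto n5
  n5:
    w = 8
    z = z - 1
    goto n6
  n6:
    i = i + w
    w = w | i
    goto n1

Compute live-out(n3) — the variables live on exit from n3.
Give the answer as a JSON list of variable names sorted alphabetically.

Answer: ["i", "w", "z"]

Working:
Per-block:
  n0 def {z} use ∅
  n1 def {w,z} use {z}
  n2 def {i,w} use ∅
  n3 def {i} use ∅
  n4 def {q} use {w}
  n5 def {w,z} use {z}
  n6 def {i,w} use {i,w}

Backward fixpoint:
  n0: in=∅ out={z}
  n1: in={z} out={z}
  n2: in={z} out={i,w,z}
  n3: in={w,z} out={i,w,z}
  n4: in={i,w,z} out={i,z}
  n5: in={i,z} out={i,w,z}
  n6: in={i,w,z} out={z}

live-out(n3) = ["i", "w", "z"]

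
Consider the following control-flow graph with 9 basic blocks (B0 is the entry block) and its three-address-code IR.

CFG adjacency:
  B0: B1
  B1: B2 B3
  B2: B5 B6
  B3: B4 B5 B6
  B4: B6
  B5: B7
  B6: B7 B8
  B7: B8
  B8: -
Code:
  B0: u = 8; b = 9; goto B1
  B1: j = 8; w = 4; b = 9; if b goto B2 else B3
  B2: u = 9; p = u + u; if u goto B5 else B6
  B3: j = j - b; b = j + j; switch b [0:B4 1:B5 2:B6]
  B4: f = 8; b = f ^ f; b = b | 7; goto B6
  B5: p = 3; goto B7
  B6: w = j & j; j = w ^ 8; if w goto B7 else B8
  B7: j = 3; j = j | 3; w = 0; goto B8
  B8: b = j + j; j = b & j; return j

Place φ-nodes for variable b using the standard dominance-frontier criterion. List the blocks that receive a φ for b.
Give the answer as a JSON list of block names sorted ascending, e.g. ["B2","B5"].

idom tree: B1←B0 B2←B1 B3←B1 B4←B3 B5←B1 B6←B1 B7←B1 B8←B1
Dom∩ at merges:
  B5: preds {B2,B3}: {B0,B1,B2} ∩ {B0,B1,B3} = {B0,B1}; idom=B1
  B6: preds {B2,B3,B4}: {B0,B1,B2} ∩ {B0,B1,B3} ∩ {B0,B1,B3,B4} = {B0,B1}; idom=B1
  B7: preds {B5,B6}: {B0,B1,B5} ∩ {B0,B1,B6} = {B0,B1}; idom=B1
  B8: preds {B6,B7}: {B0,B1,B6} ∩ {B0,B1,B7} = {B0,B1}; idom=B1

DF walk-up:
  B5←B2: walk B2 to B1
  B5←B3: walk B3 to B1
  B6←B2: walk B2 to B1
  B6←B3: walk B3 to B1
  B6←B4: walk B4→B3 to B1
  B7←B5: walk B5 to B1
  B7←B6: walk B6 to B1
  B8←B6: walk B6 to B1
  B8←B7: walk B7 to B1
  DF(B0)=∅
  DF(B1)=∅
  DF(B2)={B5,B6}
  DF(B3)={B5,B6}
  DF(B4)={B6}
  DF(B5)={B7}
  DF(B6)={B7,B8}
  DF(B7)={B8}
  DF(B8)=∅

φ for b: defs {B0,B1,B3,B4,B8}
  DF⁺ = {B5,B6,B7,B8}

Answer: ["B5", "B6", "B7", "B8"]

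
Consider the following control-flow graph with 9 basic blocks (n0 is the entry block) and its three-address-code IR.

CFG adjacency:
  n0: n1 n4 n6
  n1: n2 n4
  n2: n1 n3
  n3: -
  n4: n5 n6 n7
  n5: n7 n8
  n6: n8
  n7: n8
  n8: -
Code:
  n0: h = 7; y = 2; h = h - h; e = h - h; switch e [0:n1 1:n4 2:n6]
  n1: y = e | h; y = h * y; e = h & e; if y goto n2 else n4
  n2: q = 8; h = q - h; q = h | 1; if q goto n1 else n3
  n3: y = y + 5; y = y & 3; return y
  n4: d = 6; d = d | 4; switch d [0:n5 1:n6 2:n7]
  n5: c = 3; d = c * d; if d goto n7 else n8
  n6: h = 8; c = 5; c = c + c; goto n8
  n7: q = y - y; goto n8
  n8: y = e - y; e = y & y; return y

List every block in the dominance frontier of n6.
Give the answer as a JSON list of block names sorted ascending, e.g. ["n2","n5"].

Answer: ["n8"]

Derivation:
idom tree: n1←n0 n2←n1 n3←n2 n4←n0 n5←n4 n6←n0 n7←n4 n8←n0
Dom∩ at merges:
  n1: preds {n0,n2}: {n0} ∩ {n0,n1,n2} = {n0}; idom=n0
  n4: preds {n0,n1}: {n0} ∩ {n0,n1} = {n0}; idom=n0
  n6: preds {n0,n4}: {n0} ∩ {n0,n4} = {n0}; idom=n0
  n7: preds {n4,n5}: {n0,n4} ∩ {n0,n4,n5} = {n0,n4}; idom=n4
  n8: preds {n5,n6,n7}: {n0,n4,n5} ∩ {n0,n6} ∩ {n0,n4,n7} = {n0}; idom=n0

DF walk-up:
  join n1 pred n0: · stop@n0
  join n1 pred n2: n2→n1 stop@n0
  join n4 pred n0: · stop@n0
  join n4 pred n1: n1 stop@n0
  join n6 pred n0: · stop@n0
  join n6 pred n4: n4 stop@n0
  join n7 pred n4: · stop@n4
  join n7 pred n5: n5 stop@n4
  join n8 pred n5: n5→n4 stop@n0
  join n8 pred n6: n6 stop@n0
  join n8 pred n7: n7→n4 stop@n0
  DF(n0)=∅
  DF(n1)={n1,n4}
  DF(n2)={n1}
  DF(n3)=∅
  DF(n4)={n6,n8}
  DF(n5)={n7,n8}
  DF(n6)={n8}
  DF(n7)={n8}
  DF(n8)=∅

DF(n6) = ["n8"]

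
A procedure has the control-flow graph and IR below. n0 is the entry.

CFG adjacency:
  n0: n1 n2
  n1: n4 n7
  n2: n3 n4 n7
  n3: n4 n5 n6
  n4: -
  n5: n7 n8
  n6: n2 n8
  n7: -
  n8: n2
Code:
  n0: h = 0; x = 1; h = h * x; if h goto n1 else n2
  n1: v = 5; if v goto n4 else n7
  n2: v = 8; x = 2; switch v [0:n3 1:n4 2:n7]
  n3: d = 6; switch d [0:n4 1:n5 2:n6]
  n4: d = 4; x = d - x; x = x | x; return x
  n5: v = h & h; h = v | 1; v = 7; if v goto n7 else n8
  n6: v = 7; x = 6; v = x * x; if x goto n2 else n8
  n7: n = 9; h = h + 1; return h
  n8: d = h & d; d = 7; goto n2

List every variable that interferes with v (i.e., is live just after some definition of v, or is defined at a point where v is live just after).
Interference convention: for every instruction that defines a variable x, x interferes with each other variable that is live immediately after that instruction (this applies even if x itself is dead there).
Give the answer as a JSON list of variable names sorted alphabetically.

Answer: ["d", "h", "x"]

Analysis:
Per-block:
  n0 def {h,x} use ∅
  n1 def {v} use ∅
  n2 def {v,x} use ∅
  n3 def {d} use ∅
  n4 def {d,x} use {x}
  n5 def {h,v} use {h}
  n6 def {v,x} use ∅
  n7 def {h,n} use {h}
  n8 def {d} use {d,h}

Live sets:
  n0: in=∅ out={h,x}
  n1: in={h,x} out={h,x}
  n2: in={h} out={h,x}
  n3: in={h,x} out={d,h,x}
  n4: in={x} out=∅
  n5: in={d,h} out={d,h}
  n6: in={d,h} out={d,h}
  n7: in={h} out=∅
  n8: in={d,h} out={h}

Conflict graph:
  d: {h,v,x}
  h: {d,n,v,x}
  n: {h}
  v: {d,h,x}
  x: {d,h,v}

N(v) = ["d", "h", "x"]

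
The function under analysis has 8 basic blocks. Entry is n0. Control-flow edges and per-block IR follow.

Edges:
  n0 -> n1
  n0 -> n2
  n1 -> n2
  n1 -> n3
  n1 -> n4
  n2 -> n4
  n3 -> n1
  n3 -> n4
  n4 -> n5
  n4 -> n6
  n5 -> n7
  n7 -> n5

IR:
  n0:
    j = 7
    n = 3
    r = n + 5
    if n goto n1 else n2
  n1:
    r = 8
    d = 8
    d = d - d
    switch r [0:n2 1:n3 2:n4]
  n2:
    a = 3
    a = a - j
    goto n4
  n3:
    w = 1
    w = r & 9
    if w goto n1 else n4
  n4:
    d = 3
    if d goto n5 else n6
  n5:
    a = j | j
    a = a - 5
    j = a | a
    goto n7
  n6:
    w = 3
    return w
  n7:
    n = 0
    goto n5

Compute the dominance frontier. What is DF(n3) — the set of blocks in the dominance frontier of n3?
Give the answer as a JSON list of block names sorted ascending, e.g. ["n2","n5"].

idom tree: n1←n0 n2←n0 n3←n1 n4←n0 n5←n4 n6←n4 n7←n5
Join-block Dom:
  n1: preds {n0,n3}: {n0} ∩ {n0,n1,n3} = {n0}; idom=n0
  n2: preds {n0,n1}: {n0} ∩ {n0,n1} = {n0}; idom=n0
  n4: preds {n1,n2,n3}: {n0,n1} ∩ {n0,n2} ∩ {n0,n1,n3} = {n0}; idom=n0
  n5: preds {n4,n7}: {n0,n4} ∩ {n0,n4,n5,n7} = {n0,n4}; idom=n4

DF derivation:
  join n1 pred n0: · stop@n0
  join n1 pred n3: n3→n1 stop@n0
  join n2 pred n0: · stop@n0
  join n2 pred n1: n1 stop@n0
  join n4 pred n1: n1 stop@n0
  join n4 pred n2: n2 stop@n0
  join n4 pred n3: n3→n1 stop@n0
  join n5 pred n4: · stop@n4
  join n5 pred n7: n7→n5 stop@n4
  DF(n0)=∅
  DF(n1)={n1,n2,n4}
  DF(n2)={n4}
  DF(n3)={n1,n4}
  DF(n4)=∅
  DF(n5)={n5}
  DF(n6)=∅
  DF(n7)={n5}

DF(n3) = ["n1", "n4"]

Answer: ["n1", "n4"]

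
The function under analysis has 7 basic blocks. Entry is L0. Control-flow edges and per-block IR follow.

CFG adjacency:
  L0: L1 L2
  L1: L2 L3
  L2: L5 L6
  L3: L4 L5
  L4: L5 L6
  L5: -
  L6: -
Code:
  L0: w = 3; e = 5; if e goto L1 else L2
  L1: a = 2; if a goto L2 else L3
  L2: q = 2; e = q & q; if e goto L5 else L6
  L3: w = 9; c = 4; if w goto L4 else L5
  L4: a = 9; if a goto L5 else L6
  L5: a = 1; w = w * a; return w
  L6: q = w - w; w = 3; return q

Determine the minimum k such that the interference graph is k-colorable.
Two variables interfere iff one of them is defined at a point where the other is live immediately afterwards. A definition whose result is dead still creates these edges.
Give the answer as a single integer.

Answer: 2

Working:
def/use:
  L0: {e,w} / ∅
  L1: {a} / ∅
  L2: {e,q} / ∅
  L3: {c,w} / ∅
  L4: {a} / ∅
  L5: {a,w} / {w}
  L6: {q,w} / {w}

Backward fixpoint:
  L0: in=∅ out={w}
  L1: in={w} out={w}
  L2: in={w} out={w}
  L3: in=∅ out={w}
  L4: in={w} out={w}
  L5: in={w} out=∅
  L6: in={w} out=∅

Interfere edges:
  a: {w}
  c: {w}
  e: {w}
  q: {w}
  w: {a,c,e,q}

Registers:
  {a,w} pairwise interfere (2-clique) ⇒ χ ≥ 2
  2-colouring: R0={w}  R1={a,c,e,q}
  χ = 2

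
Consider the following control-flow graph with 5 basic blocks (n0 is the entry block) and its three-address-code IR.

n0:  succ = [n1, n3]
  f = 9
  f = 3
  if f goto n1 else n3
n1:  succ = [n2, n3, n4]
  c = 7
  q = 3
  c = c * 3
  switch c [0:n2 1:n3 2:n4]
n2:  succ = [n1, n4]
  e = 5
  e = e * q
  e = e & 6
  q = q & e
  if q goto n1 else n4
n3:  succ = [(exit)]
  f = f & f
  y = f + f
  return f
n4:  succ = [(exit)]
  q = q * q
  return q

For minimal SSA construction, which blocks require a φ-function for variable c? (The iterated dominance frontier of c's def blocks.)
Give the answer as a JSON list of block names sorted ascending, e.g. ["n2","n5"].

Answer: ["n1", "n3"]

Working:
idom tree: n1←n0 n2←n1 n3←n0 n4←n1
Join-block Dom:
  n1: preds {n0,n2}: {n0} ∩ {n0,n1,n2} = {n0}; idom=n0
  n3: preds {n0,n1}: {n0} ∩ {n0,n1} = {n0}; idom=n0
  n4: preds {n1,n2}: {n0,n1} ∩ {n0,n1,n2} = {n0,n1}; idom=n1

Frontier:
  n1←n0: walk · to n0
  n1←n2: walk n2→n1 to n0
  n3←n0: walk · to n0
  n3←n1: walk n1 to n0
  n4←n1: walk · to n1
  n4←n2: walk n2 to n1
  n0 → ∅
  n1 → {n1,n3}
  n2 → {n1,n4}
  n3 → ∅
  n4 → ∅

φ for c: defs {n1}
  DF⁺ = {n1,n3}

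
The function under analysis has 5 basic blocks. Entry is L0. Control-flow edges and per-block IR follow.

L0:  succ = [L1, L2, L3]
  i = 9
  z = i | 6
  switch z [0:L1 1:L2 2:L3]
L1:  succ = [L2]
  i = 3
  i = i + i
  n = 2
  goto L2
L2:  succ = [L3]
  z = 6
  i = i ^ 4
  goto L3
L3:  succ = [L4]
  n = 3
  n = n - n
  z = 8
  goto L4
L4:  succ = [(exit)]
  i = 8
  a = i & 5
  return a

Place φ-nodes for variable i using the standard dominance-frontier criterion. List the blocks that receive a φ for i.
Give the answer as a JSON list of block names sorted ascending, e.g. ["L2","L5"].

idom tree: L1←L0 L2←L0 L3←L0 L4←L3
Dom∩ at merges:
  L2: preds {L0,L1}: {L0} ∩ {L0,L1} = {L0}; idom=L0
  L3: preds {L0,L2}: {L0} ∩ {L0,L2} = {L0}; idom=L0

DF walk-up:
  join L2 pred L0: · stop@L0
  join L2 pred L1: L1 stop@L0
  join L3 pred L0: · stop@L0
  join L3 pred L2: L2 stop@L0
  L0 → ∅
  L1 → {L2}
  L2 → {L3}
  L3 → ∅
  L4 → ∅

φ for i: defs {L0,L1,L2,L4}
  DF⁺ = {L2,L3}

Answer: ["L2", "L3"]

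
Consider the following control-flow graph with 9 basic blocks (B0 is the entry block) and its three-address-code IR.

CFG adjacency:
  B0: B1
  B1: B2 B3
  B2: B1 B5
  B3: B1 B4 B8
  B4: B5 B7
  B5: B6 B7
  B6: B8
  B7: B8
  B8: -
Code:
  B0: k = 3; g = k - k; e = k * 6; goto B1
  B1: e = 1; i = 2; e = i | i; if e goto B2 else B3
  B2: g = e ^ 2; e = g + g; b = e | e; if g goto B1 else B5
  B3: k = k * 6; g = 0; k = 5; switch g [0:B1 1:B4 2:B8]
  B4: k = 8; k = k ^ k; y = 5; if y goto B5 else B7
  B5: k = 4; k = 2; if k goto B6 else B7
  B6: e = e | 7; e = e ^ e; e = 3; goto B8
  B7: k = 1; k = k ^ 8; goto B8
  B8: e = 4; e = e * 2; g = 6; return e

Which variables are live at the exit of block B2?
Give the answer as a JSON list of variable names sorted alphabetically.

Answer: ["e", "k"]

Derivation:
Per-block:
  B0: {e,g,k} / ∅
  B1: {e,i} / ∅
  B2: {b,e,g} / {e}
  B3: {g,k} / {k}
  B4: {k,y} / ∅
  B5: {k} / ∅
  B6: {e} / {e}
  B7: {k} / ∅
  B8: {e,g} / ∅

Liveness:
  B0: in=∅ out={k}
  B1: in={k} out={e,k}
  B2: in={e,k} out={e,k}
  B3: in={e,k} out={e,k}
  B4: in={e} out={e}
  B5: in={e} out={e}
  B6: in={e} out=∅
  B7: in=∅ out=∅
  B8: in=∅ out=∅

live-out(B2) = ["e", "k"]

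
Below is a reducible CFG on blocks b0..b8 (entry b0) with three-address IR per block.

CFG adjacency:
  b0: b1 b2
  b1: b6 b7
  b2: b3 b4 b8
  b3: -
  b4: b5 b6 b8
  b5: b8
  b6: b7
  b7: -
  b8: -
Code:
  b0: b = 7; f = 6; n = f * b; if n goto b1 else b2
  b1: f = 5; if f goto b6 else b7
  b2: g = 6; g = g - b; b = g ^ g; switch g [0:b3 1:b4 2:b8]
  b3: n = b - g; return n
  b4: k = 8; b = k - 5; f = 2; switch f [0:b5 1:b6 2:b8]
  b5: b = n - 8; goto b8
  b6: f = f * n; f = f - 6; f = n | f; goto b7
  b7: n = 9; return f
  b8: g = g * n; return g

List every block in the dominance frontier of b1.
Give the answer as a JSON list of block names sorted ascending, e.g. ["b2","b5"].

idom tree: b1←b0 b2←b0 b3←b2 b4←b2 b5←b4 b6←b0 b7←b0 b8←b2
Dom∩ at merges:
  b6: preds {b1,b4}: {b0,b1} ∩ {b0,b2,b4} = {b0}; idom=b0
  b7: preds {b1,b6}: {b0,b1} ∩ {b0,b6} = {b0}; idom=b0
  b8: preds {b2,b4,b5}: {b0,b2} ∩ {b0,b2,b4} ∩ {b0,b2,b4,b5} = {b0,b2}; idom=b2

DF walk-up:
  b6←b1: walk b1 to b0
  b6←b4: walk b4→b2 to b0
  b7←b1: walk b1 to b0
  b7←b6: walk b6 to b0
  b8←b2: walk · to b2
  b8←b4: walk b4 to b2
  b8←b5: walk b5→b4 to b2
  b0: DF=∅
  b1: DF={b6,b7}
  b2: DF={b6}
  b3: DF=∅
  b4: DF={b6,b8}
  b5: DF={b8}
  b6: DF={b7}
  b7: DF=∅
  b8: DF=∅

DF(b1) = ["b6", "b7"]

Answer: ["b6", "b7"]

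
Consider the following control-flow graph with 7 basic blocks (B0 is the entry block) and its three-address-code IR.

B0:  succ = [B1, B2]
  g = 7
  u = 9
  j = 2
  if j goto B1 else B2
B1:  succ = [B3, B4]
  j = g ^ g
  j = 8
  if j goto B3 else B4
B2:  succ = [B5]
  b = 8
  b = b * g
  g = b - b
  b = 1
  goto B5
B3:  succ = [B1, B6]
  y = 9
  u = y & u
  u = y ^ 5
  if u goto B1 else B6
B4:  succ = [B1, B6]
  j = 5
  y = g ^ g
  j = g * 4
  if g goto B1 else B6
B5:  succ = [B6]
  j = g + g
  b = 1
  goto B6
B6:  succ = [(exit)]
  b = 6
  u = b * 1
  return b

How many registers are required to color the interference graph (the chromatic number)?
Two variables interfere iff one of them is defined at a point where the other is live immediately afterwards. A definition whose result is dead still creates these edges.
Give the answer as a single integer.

Answer: 3

Working:
Per-block:
  B0 def {g,j,u} use ∅
  B1 def {j} use {g}
  B2 def {b,g} use {g}
  B3 def {u,y} use {u}
  B4 def {j,y} use {g}
  B5 def {b,j} use {g}
  B6 def {b,u} use ∅

Backward fixpoint:
  B0: in=∅ out={g,u}
  B1: in={g,u} out={g,u}
  B2: in={g} out={g}
  B3: in={g,u} out={g,u}
  B4: in={g,u} out={g,u}
  B5: in={g} out=∅
  B6: in=∅ out=∅

Interference:
  b — {g,u}
  g — {b,j,u,y}
  j — {g,u}
  u — {b,g,j,y}
  y — {g,u}

Registers:
  clique {b,g,u} ⇒ need ≥ 3
  assign b→c2 g→c0 j→c2 u→c1 y→c2 — no edge inside a register ⇒ χ ≤ 3
  χ = 3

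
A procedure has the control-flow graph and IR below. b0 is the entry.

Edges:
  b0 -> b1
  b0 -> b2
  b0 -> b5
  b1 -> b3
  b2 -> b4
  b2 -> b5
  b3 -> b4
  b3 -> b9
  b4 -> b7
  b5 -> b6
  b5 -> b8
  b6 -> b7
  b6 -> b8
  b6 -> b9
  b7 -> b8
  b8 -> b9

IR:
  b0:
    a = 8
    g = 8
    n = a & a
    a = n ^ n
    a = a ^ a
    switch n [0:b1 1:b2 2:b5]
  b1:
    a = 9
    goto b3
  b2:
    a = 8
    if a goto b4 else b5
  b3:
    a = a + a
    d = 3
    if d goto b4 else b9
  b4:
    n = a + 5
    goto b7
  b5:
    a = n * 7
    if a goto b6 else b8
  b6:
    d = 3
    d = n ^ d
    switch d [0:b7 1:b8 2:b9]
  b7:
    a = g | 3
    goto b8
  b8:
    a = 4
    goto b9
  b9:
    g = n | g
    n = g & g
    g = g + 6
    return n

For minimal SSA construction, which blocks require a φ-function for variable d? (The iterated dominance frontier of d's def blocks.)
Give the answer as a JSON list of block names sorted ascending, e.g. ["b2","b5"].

Answer: ["b4", "b7", "b8", "b9"]

Working:
idom tree: b1←b0 b2←b0 b3←b1 b4←b0 b5←b0 b6←b5 b7←b0 b8←b0 b9←b0
Dom at joins:
  b4: preds {b2,b3}: {b0,b2} ∩ {b0,b1,b3} = {b0}; idom=b0
  b5: preds {b0,b2}: {b0} ∩ {b0,b2} = {b0}; idom=b0
  b7: preds {b4,b6}: {b0,b4} ∩ {b0,b5,b6} = {b0}; idom=b0
  b8: preds {b5,b6,b7}: {b0,b5} ∩ {b0,b5,b6} ∩ {b0,b7} = {b0}; idom=b0
  b9: preds {b3,b6,b8}: {b0,b1,b3} ∩ {b0,b5,b6} ∩ {b0,b8} = {b0}; idom=b0

Frontier:
  b4←b2: walk b2 to b0
  b4←b3: walk b3→b1 to b0
  b5←b0: walk · to b0
  b5←b2: walk b2 to b0
  b7←b4: walk b4 to b0
  b7←b6: walk b6→b5 to b0
  b8←b5: walk b5 to b0
  b8←b6: walk b6→b5 to b0
  b8←b7: walk b7 to b0
  b9←b3: walk b3→b1 to b0
  b9←b6: walk b6→b5 to b0
  b9←b8: walk b8 to b0
  b0: DF=∅
  b1: DF={b4,b9}
  b2: DF={b4,b5}
  b3: DF={b4,b9}
  b4: DF={b7}
  b5: DF={b7,b8,b9}
  b6: DF={b7,b8,b9}
  b7: DF={b8}
  b8: DF={b9}
  b9: DF=∅

φ for d: defs {b3,b6}
  DF⁺ = {b4,b7,b8,b9}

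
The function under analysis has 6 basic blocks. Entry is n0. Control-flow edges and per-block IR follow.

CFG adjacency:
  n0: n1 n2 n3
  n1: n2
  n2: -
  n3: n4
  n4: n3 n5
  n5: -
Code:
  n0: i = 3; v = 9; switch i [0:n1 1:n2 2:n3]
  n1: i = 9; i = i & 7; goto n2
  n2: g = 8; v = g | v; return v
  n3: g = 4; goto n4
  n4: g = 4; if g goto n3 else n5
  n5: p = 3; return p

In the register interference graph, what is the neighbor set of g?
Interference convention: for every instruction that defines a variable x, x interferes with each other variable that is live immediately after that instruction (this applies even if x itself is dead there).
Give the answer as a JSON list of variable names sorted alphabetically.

Answer: ["v"]

Analysis:
def/use:
  n0: def={i,v} ue=∅
  n1: def={i} ue=∅
  n2: def={g,v} ue={v}
  n3: def={g} ue=∅
  n4: def={g} ue=∅
  n5: def={p} ue=∅

Backward fixpoint:
  n0: in=∅ out={v}
  n1: in={v} out={v}
  n2: in={v} out=∅
  n3: in=∅ out=∅
  n4: in=∅ out=∅
  n5: in=∅ out=∅

Conflict graph:
  g↔{v}
  i↔{v}
  p↔∅
  v↔{g,i}

N(g) = ["v"]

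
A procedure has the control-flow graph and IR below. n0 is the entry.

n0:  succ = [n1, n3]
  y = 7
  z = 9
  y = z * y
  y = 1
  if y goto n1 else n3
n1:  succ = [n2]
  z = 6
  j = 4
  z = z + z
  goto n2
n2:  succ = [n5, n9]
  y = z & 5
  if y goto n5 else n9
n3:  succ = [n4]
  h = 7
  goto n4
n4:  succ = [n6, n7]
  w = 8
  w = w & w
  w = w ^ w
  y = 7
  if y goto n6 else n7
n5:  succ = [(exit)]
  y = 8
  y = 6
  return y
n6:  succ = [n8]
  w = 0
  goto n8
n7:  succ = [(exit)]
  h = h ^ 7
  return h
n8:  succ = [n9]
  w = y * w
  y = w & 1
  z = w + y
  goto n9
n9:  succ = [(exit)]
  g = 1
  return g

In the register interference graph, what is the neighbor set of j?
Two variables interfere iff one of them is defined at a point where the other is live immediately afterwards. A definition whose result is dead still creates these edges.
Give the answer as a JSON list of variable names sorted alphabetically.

Per-block:
  n0 def {y,z} use ∅
  n1 def {j,z} use ∅
  n2 def {y} use {z}
  n3 def {h} use ∅
  n4 def {w,y} use ∅
  n5 def {y} use ∅
  n6 def {w} use ∅
  n7 def {h} use {h}
  n8 def {w,y,z} use {w,y}
  n9 def {g} use ∅

Liveness:
  n0: in=∅ out=∅
  n1: in=∅ out={z}
  n2: in={z} out=∅
  n3: in=∅ out={h}
  n4: in={h} out={h,y}
  n5: in=∅ out=∅
  n6: in={y} out={w,y}
  n7: in={h} out=∅
  n8: in={w,y} out=∅
  n9: in=∅ out=∅

Conflict graph:
  g: ∅
  h: {w,y}
  j: {z}
  w: {h,y}
  y: {h,w,z}
  z: {j,y}

N(j) = ["z"]

Answer: ["z"]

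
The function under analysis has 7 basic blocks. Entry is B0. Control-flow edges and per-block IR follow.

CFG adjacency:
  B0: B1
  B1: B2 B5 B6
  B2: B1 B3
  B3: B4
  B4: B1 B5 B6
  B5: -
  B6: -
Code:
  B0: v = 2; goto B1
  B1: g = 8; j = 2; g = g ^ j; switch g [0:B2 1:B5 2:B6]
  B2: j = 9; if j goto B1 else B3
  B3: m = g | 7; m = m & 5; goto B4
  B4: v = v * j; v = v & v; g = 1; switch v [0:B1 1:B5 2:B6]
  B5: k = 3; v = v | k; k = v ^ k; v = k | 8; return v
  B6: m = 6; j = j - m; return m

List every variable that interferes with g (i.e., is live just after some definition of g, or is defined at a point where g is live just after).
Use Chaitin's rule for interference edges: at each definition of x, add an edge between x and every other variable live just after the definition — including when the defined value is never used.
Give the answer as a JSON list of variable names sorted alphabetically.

Per-block:
  B0 def {v} use ∅
  B1 def {g,j} use ∅
  B2 def {j} use ∅
  B3 def {m} use {g}
  B4 def {g,v} use {j,v}
  B5 def {k,v} use {v}
  B6 def {j,m} use {j}

Liveness:
  live B0: ∅→{v}
  live B1: {v}→{g,j,v}
  live B2: {g,v}→{g,j,v}
  live B3: {g,j,v}→{j,v}
  live B4: {j,v}→{j,v}
  live B5: {v}→∅
  live B6: {j}→∅

Conflict graph:
  g — {j,v}
  j — {g,m,v}
  k — {v}
  m — {j,v}
  v — {g,j,k,m}

N(g) = ["j", "v"]

Answer: ["j", "v"]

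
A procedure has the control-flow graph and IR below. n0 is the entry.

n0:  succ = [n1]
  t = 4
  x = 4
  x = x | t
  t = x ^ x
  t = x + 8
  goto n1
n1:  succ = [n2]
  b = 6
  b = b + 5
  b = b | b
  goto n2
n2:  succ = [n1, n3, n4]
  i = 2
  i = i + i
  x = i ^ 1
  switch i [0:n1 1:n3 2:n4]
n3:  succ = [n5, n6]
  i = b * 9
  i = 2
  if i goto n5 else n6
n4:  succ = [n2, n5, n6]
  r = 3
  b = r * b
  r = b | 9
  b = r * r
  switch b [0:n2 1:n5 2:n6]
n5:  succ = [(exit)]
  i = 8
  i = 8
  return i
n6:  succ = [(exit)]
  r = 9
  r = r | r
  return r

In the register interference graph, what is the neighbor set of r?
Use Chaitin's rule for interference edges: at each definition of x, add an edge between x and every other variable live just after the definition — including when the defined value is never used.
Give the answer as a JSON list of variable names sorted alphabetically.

Per-block:
  n0: {t,x} / ∅
  n1: {b} / ∅
  n2: {i,x} / ∅
  n3: {i} / {b}
  n4: {b,r} / {b}
  n5: {i} / ∅
  n6: {r} / ∅

Backward fixpoint:
  n0 li=∅ lo=∅
  n1 li=∅ lo={b}
  n2 li={b} lo={b}
  n3 li={b} lo=∅
  n4 li={b} lo={b}
  n5 li=∅ lo=∅
  n6 li=∅ lo=∅

Interference:
  b↔{i,r,x}
  i↔{b,x}
  r↔{b}
  t↔{x}
  x↔{b,i,t}

N(r) = ["b"]

Answer: ["b"]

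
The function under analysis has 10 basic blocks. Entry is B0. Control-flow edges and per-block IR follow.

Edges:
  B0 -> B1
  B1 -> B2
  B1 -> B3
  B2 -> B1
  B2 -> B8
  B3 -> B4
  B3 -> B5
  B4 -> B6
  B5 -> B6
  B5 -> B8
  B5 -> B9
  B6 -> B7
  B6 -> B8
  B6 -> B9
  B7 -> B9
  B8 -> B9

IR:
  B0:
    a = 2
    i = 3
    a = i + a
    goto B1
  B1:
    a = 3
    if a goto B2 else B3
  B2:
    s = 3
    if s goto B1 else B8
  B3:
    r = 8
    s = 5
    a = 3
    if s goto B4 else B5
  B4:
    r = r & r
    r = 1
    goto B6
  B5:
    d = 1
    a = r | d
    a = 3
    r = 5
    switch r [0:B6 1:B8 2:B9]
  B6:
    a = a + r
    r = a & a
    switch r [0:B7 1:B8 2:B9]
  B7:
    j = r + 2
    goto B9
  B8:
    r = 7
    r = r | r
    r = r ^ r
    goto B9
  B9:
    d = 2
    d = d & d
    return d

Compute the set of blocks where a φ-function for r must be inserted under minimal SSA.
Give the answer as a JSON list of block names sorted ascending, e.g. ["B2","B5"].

idom tree: B1←B0 B2←B1 B3←B1 B4←B3 B5←B3 B6←B3 B7←B6 B8←B1 B9←B1
Join-block Dom:
  B1: preds {B0,B2}: {B0} ∩ {B0,B1,B2} = {B0}; idom=B0
  B6: preds {B4,B5}: {B0,B1,B3,B4} ∩ {B0,B1,B3,B5} = {B0,B1,B3}; idom=B3
  B8: preds {B2,B5,B6}: {B0,B1,B2} ∩ {B0,B1,B3,B5} ∩ {B0,B1,B3,B6} = {B0,B1}; idom=B1
  B9: preds {B5,B6,B7,B8}: {B0,B1,B3,B5} ∩ {B0,B1,B3,B6} ∩ {B0,B1,B3,B6,B7} ∩ {B0,B1,B8} = {B0,B1}; idom=B1

DF derivation:
  join B1 pred B0: · stop@B0
  join B1 pred B2: B2→B1 stop@B0
  join B6 pred B4: B4 stop@B3
  join B6 pred B5: B5 stop@B3
  join B8 pred B2: B2 stop@B1
  join B8 pred B5: B5→B3 stop@B1
  join B8 pred B6: B6→B3 stop@B1
  join B9 pred B5: B5→B3 stop@B1
  join B9 pred B6: B6→B3 stop@B1
  join B9 pred B7: B7→B6→B3 stop@B1
  join B9 pred B8: B8 stop@B1
  B0: DF=∅
  B1: DF={B1}
  B2: DF={B1,B8}
  B3: DF={B8,B9}
  B4: DF={B6}
  B5: DF={B6,B8,B9}
  B6: DF={B8,B9}
  B7: DF={B9}
  B8: DF={B9}
  B9: DF=∅

φ for r: defs {B3,B4,B5,B6,B8}
  DF⁺ = {B6,B8,B9}

Answer: ["B6", "B8", "B9"]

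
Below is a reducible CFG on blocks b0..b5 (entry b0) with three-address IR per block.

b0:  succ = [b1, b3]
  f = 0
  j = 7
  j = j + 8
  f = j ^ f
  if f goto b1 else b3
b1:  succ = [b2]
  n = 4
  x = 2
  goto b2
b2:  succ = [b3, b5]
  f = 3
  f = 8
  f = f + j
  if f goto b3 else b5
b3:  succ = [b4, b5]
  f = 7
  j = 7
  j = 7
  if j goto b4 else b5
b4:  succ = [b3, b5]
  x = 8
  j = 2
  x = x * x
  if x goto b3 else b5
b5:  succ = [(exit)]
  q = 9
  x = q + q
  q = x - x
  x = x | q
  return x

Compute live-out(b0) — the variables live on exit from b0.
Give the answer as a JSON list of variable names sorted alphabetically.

Answer: ["j"]

Working:
Block summaries:
  b0 def {f,j} use ∅
  b1 def {n,x} use ∅
  b2 def {f} use {j}
  b3 def {f,j} use ∅
  b4 def {j,x} use ∅
  b5 def {q,x} use ∅

Backward fixpoint:
  live b0: ∅→{j}
  live b1: {j}→{j}
  live b2: {j}→∅
  live b3: ∅→∅
  live b4: ∅→∅
  live b5: ∅→∅

live-out(b0) = ["j"]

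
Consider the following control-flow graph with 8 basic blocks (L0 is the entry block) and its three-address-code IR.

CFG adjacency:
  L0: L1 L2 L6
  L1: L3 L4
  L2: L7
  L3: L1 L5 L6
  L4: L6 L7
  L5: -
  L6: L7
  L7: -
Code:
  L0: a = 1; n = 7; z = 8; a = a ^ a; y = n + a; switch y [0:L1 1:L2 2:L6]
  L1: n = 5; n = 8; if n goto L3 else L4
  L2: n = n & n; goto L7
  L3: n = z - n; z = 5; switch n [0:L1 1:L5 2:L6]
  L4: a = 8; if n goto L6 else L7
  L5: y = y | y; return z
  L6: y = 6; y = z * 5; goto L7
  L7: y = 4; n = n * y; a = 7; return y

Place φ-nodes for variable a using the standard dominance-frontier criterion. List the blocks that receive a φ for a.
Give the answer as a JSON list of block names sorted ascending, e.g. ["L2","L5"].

Answer: ["L6", "L7"]

Analysis:
idom tree: L1←L0 L2←L0 L3←L1 L4←L1 L5←L3 L6←L0 L7←L0
Dom at joins:
  L1: preds {L0,L3}: {L0} ∩ {L0,L1,L3} = {L0}; idom=L0
  L6: preds {L0,L3,L4}: {L0} ∩ {L0,L1,L3} ∩ {L0,L1,L4} = {L0}; idom=L0
  L7: preds {L2,L4,L6}: {L0,L2} ∩ {L0,L1,L4} ∩ {L0,L6} = {L0}; idom=L0

DF walk-up:
  L1←L0: walk · to L0
  L1←L3: walk L3→L1 to L0
  L6←L0: walk · to L0
  L6←L3: walk L3→L1 to L0
  L6←L4: walk L4→L1 to L0
  L7←L2: walk L2 to L0
  L7←L4: walk L4→L1 to L0
  L7←L6: walk L6 to L0
  L0: DF=∅
  L1: DF={L1,L6,L7}
  L2: DF={L7}
  L3: DF={L1,L6}
  L4: DF={L6,L7}
  L5: DF=∅
  L6: DF={L7}
  L7: DF=∅

φ for a: defs {L0,L4,L7}
  DF⁺ = {L6,L7}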